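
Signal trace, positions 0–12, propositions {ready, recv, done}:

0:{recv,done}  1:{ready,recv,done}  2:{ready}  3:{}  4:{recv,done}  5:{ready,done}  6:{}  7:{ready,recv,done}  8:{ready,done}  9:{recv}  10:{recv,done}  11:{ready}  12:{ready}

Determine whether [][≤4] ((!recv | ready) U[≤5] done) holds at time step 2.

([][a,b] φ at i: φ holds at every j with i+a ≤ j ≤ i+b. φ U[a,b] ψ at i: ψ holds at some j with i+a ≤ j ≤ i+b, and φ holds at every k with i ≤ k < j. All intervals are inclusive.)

Yes

Check ((!recv | ready) U[≤5] done) at every j in [2,6]:
  j=2: holds
  j=3: holds
  j=4: holds
  j=5: holds
  j=6: holds
All positions satisfy it → formula holds.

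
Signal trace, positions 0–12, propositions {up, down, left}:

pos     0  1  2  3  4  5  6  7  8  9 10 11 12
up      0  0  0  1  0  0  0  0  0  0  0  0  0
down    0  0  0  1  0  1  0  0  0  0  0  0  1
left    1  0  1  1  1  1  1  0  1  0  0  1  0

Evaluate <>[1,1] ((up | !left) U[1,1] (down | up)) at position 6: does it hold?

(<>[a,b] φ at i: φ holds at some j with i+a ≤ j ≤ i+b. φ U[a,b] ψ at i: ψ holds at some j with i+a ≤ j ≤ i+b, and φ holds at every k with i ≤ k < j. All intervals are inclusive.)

Check ((up | !left) U[1,1] (down | up)) at each j in [7,7]:
  j=7: fails
No position in the window satisfies it → formula fails.

No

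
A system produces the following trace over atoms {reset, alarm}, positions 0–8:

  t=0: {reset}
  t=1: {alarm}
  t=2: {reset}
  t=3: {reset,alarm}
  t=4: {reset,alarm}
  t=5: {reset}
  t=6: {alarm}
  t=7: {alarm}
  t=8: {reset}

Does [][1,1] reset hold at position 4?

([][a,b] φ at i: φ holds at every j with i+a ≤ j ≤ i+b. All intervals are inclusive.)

Holds

Check reset at every j in [5,5]:
  j=5: true
All positions satisfy it → formula holds.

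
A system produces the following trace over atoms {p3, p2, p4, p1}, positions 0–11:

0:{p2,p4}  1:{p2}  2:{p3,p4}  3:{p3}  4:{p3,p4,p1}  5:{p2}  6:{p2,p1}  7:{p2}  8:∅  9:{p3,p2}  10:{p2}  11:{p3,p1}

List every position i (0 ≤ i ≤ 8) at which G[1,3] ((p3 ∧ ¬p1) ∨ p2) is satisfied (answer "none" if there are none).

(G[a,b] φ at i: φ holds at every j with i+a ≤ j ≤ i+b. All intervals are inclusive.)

0, 4

Evaluate at each i in [0,8]:
  i=0: ✓ (all of [1,3])
  i=1: ✗ (fails at j=4)
  i=2: ✗ (fails at j=4)
  i=3: ✗ (fails at j=4)
  i=4: ✓ (all of [5,7])
  i=5: ✗ (fails at j=8)
  i=6: ✗ (fails at j=8)
  i=7: ✗ (fails at j=8)
  i=8: ✗ (fails at j=11)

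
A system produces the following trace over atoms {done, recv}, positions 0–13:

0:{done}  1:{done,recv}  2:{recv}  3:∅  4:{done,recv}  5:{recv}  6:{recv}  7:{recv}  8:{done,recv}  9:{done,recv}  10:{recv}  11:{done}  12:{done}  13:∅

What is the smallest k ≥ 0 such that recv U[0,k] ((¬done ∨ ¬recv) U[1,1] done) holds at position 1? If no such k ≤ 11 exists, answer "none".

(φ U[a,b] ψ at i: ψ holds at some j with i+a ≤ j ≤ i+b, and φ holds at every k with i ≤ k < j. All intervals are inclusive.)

2

Need earliest j ≥ 1 with ((¬done ∨ ¬recv) U[1,1] done), and recv at every k in [1,j-1].
  j=1: rhs fails.
  j=2: rhs fails.
  j=3: rhs holds; lhs holds on [1,2]. k = 2.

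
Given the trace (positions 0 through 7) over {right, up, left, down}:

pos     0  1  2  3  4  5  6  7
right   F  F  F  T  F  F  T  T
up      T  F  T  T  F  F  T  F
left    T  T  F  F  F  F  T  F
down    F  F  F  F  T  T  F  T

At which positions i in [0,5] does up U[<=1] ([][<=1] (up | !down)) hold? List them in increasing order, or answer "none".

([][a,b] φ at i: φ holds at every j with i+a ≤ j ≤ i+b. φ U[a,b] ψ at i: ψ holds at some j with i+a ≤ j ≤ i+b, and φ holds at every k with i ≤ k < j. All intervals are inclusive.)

0, 1, 2

Evaluate at each i in [0,5]:
  i=0: ✓ (rhs at j=0)
  i=1: ✓ (rhs at j=1)
  i=2: ✓ (rhs at j=2)
  i=3: ✗ (no rhs in [3,4])
  i=4: ✗ (no rhs in [4,5])
  i=5: ✗ (no rhs in [5,6])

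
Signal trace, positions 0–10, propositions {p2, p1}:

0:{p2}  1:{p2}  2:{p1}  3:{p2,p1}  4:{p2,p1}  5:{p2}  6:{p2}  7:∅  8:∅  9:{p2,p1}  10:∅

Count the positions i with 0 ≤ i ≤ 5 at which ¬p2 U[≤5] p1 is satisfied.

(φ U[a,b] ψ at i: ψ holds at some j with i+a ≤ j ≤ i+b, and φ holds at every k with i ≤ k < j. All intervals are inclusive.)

Evaluate at each i in [0,5]:
  i=0: ✗ (lhs fails at k=0 before rhs at j=2)
  i=1: ✗ (lhs fails at k=1 before rhs at j=2)
  i=2: ✓ (rhs at j=2)
  i=3: ✓ (rhs at j=3)
  i=4: ✓ (rhs at j=4)
  i=5: ✗ (lhs fails at k=5 before rhs at j=9)
Positions where it holds: {2, 3, 4} → 3.

3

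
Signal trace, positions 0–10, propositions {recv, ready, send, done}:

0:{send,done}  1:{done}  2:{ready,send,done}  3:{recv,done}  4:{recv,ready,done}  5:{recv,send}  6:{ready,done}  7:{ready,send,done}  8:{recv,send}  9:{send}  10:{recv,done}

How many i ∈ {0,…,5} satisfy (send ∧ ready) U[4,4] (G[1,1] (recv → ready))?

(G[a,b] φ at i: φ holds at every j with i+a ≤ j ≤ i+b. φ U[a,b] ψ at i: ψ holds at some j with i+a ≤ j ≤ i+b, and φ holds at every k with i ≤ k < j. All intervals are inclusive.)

0

Evaluate at each i in [0,5]:
  i=0: ✗ (no rhs in [4,4])
  i=1: ✗ (lhs fails at k=1 before rhs at j=5)
  i=2: ✗ (lhs fails at k=3 before rhs at j=6)
  i=3: ✗ (no rhs in [7,7])
  i=4: ✗ (lhs fails at k=4 before rhs at j=8)
  i=5: ✗ (no rhs in [9,9])
Positions where it holds: {} → 0.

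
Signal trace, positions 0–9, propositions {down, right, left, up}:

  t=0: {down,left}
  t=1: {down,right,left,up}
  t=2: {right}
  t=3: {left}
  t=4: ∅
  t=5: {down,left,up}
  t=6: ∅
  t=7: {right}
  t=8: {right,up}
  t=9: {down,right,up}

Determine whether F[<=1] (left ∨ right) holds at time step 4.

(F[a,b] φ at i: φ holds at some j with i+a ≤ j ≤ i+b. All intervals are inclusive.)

Holds

Check (left ∨ right) at each j in [4,5]:
  j=4: false
  j=5: true
Found at j=5 → formula holds.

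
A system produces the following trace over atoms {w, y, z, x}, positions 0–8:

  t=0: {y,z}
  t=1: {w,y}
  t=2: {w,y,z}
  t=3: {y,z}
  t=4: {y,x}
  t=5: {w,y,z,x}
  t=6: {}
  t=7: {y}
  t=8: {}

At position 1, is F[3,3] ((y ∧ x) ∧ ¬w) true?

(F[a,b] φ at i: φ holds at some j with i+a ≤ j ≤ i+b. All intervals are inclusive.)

Check ((y ∧ x) ∧ ¬w) at each j in [4,4]:
  j=4: true
Found at j=4 → formula holds.

Holds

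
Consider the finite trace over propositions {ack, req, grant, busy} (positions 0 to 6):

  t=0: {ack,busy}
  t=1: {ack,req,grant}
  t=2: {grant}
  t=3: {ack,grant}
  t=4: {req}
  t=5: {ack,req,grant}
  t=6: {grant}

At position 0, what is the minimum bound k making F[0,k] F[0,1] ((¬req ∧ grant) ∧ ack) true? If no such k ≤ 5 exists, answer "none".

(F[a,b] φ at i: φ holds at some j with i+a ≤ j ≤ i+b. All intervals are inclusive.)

2

Scan j = 0,1,… for F[0,1] ((¬req ∧ grant) ∧ ack):
  j=0: fails
  j=1: fails
  j=2: holds
First hit at j=2, so smallest k = 2-0 = 2.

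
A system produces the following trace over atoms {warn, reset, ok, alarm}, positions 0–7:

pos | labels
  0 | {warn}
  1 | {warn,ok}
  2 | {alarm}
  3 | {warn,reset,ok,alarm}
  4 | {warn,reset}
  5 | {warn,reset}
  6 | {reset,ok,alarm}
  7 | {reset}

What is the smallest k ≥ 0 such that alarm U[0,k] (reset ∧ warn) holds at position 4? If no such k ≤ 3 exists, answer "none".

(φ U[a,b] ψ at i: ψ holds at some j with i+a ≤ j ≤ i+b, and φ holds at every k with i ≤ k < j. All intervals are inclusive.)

0

Need earliest j ≥ 4 with (reset ∧ warn), and alarm at every k in [4,j-1].
  j=4: rhs holds (empty prefix). k = 0.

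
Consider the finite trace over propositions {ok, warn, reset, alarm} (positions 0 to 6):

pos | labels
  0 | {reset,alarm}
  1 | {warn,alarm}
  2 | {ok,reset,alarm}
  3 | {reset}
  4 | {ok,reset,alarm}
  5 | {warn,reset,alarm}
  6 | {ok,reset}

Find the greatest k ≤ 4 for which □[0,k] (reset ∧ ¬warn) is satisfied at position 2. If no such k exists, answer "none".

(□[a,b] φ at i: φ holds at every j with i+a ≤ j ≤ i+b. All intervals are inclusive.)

2

(reset ∧ ¬warn) must hold from j=2 onward; find where it first fails.
  j=2: holds
  j=3: holds
  j=4: holds
  j=5: fails
Holds on [2,4], so largest k = 2.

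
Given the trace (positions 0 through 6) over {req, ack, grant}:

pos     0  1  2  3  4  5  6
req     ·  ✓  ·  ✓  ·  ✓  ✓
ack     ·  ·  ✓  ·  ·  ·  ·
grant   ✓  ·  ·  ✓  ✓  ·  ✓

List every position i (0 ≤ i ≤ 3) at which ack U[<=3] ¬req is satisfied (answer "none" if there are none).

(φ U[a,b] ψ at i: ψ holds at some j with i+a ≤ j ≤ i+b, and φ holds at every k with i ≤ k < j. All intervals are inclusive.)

Evaluate at each i in [0,3]:
  i=0: ✓ (rhs at j=0)
  i=1: ✗ (lhs fails at k=1 before rhs at j=2)
  i=2: ✓ (rhs at j=2)
  i=3: ✗ (lhs fails at k=3 before rhs at j=4)

0, 2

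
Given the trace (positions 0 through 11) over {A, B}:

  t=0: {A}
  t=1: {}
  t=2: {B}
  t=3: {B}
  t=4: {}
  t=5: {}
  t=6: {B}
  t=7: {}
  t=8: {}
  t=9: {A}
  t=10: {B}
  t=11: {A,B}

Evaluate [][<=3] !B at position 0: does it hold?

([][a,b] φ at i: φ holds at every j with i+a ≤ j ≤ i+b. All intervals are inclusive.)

Check !B at every j in [0,3]:
  j=0: true
  j=1: true
  j=2: false
  j=3: false
Fails at j=2 → formula fails.

Does not hold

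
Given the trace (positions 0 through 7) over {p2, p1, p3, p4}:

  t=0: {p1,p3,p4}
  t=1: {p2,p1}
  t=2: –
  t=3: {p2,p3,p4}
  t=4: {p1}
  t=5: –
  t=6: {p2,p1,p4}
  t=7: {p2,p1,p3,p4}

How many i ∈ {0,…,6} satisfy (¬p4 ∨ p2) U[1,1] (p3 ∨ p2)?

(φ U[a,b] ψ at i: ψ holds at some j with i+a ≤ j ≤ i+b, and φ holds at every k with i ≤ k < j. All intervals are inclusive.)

Evaluate at each i in [0,6]:
  i=0: ✗ (lhs fails at k=0 before rhs at j=1)
  i=1: ✗ (no rhs in [2,2])
  i=2: ✓ (rhs at j=3; lhs holds on [2,2])
  i=3: ✗ (no rhs in [4,4])
  i=4: ✗ (no rhs in [5,5])
  i=5: ✓ (rhs at j=6; lhs holds on [5,5])
  i=6: ✓ (rhs at j=7; lhs holds on [6,6])
Positions where it holds: {2, 5, 6} → 3.

3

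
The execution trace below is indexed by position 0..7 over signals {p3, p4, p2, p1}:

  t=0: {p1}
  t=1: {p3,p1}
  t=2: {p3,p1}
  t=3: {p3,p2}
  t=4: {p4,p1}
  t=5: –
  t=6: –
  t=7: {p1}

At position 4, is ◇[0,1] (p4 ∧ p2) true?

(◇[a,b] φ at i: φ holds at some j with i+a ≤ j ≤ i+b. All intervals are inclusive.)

Check (p4 ∧ p2) at each j in [4,5]:
  j=4: false
  j=5: false
No position in the window satisfies it → formula fails.

No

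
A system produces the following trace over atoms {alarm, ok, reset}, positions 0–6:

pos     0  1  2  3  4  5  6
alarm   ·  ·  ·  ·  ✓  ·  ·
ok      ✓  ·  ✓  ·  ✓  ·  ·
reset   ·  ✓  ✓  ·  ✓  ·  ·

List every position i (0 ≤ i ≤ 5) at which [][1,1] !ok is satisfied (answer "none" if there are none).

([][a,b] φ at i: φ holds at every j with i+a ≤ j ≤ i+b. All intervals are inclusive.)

0, 2, 4, 5

Evaluate at each i in [0,5]:
  i=0: ✓ (all of [1,1])
  i=1: ✗ (fails at j=2)
  i=2: ✓ (all of [3,3])
  i=3: ✗ (fails at j=4)
  i=4: ✓ (all of [5,5])
  i=5: ✓ (all of [6,6])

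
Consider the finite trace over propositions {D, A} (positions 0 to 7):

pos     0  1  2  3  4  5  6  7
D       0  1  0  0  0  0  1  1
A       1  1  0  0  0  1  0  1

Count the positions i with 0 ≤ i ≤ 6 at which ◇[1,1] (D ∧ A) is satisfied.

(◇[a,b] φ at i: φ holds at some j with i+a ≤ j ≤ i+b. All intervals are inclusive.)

Evaluate at each i in [0,6]:
  i=0: ✓ (witness j=1)
  i=1: ✗ (none in [2,2])
  i=2: ✗ (none in [3,3])
  i=3: ✗ (none in [4,4])
  i=4: ✗ (none in [5,5])
  i=5: ✗ (none in [6,6])
  i=6: ✓ (witness j=7)
Positions where it holds: {0, 6} → 2.

2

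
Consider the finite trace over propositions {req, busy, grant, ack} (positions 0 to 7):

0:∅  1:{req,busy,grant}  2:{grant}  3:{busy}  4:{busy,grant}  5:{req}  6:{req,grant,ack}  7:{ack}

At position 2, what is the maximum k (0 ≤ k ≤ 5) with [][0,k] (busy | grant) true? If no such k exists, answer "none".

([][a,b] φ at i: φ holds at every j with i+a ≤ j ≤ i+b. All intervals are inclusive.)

2

(busy | grant) must hold from j=2 onward; find where it first fails.
  j=2: holds
  j=3: holds
  j=4: holds
  j=5: fails
Holds on [2,4], so largest k = 2.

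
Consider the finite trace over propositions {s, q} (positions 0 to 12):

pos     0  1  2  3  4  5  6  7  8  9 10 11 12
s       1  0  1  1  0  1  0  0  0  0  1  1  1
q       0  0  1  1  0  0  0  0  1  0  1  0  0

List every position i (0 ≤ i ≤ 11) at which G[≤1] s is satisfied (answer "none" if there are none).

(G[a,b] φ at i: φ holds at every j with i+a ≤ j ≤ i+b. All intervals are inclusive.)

2, 10, 11

Evaluate at each i in [0,11]:
  i=0: ✗ (fails at j=1)
  i=1: ✗ (fails at j=1)
  i=2: ✓ (all of [2,3])
  i=3: ✗ (fails at j=4)
  i=4: ✗ (fails at j=4)
  i=5: ✗ (fails at j=6)
  i=6: ✗ (fails at j=6)
  i=7: ✗ (fails at j=7)
  i=8: ✗ (fails at j=8)
  i=9: ✗ (fails at j=9)
  i=10: ✓ (all of [10,11])
  i=11: ✓ (all of [11,12])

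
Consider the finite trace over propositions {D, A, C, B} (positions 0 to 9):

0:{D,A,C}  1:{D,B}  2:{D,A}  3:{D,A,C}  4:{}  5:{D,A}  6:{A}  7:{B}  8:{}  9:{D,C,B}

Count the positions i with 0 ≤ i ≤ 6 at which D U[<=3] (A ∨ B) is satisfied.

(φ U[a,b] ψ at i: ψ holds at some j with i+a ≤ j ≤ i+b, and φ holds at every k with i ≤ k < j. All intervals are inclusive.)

6

Evaluate at each i in [0,6]:
  i=0: ✓ (rhs at j=0)
  i=1: ✓ (rhs at j=1)
  i=2: ✓ (rhs at j=2)
  i=3: ✓ (rhs at j=3)
  i=4: ✗ (lhs fails at k=4 before rhs at j=5)
  i=5: ✓ (rhs at j=5)
  i=6: ✓ (rhs at j=6)
Positions where it holds: {0, 1, 2, 3, 5, 6} → 6.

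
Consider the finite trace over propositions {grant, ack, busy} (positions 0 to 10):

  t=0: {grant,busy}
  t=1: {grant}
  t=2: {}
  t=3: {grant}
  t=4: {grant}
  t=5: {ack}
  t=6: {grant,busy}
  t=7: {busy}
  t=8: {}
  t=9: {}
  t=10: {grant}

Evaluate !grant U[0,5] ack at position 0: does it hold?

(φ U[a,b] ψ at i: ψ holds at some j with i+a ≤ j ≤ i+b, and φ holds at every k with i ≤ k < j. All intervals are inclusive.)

Need some j in [0,5] with ack, and !grant at every k in [0,j-1].
  j=0: ack false.
  j=1: ack false.
  j=2: ack false.
  j=3: ack false.
  j=4: ack false.
  j=5: ack holds, but !grant fails at k=0 → not this j.
No j in the window works → until fails.

False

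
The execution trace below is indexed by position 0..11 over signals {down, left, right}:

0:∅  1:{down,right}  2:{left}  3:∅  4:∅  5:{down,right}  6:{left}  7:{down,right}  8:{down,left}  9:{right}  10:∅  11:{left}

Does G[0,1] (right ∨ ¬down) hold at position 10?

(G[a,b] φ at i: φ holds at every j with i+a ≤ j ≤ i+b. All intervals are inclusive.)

Holds

Check (right ∨ ¬down) at every j in [10,11]:
  j=10: true
  j=11: true
All positions satisfy it → formula holds.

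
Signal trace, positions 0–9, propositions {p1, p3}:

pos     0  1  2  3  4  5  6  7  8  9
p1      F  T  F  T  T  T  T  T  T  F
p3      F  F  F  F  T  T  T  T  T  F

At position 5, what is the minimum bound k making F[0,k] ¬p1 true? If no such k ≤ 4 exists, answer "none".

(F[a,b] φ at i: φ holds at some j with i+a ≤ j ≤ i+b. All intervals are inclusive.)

4

Scan j = 5,6,… for ¬p1:
  j=5: fails
  j=6: fails
  j=7: fails
  j=8: fails
  j=9: holds
First hit at j=9, so smallest k = 9-5 = 4.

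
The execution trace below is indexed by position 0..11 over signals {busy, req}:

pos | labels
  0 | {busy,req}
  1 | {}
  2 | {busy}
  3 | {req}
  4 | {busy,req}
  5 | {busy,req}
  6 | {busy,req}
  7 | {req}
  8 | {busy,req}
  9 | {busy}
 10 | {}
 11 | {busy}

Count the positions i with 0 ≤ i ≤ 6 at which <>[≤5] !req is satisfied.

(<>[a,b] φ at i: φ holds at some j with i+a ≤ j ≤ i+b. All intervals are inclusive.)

6

Evaluate at each i in [0,6]:
  i=0: ✓ (witness j=1)
  i=1: ✓ (witness j=1)
  i=2: ✓ (witness j=2)
  i=3: ✗ (none in [3,8])
  i=4: ✓ (witness j=9)
  i=5: ✓ (witness j=9)
  i=6: ✓ (witness j=9)
Positions where it holds: {0, 1, 2, 4, 5, 6} → 6.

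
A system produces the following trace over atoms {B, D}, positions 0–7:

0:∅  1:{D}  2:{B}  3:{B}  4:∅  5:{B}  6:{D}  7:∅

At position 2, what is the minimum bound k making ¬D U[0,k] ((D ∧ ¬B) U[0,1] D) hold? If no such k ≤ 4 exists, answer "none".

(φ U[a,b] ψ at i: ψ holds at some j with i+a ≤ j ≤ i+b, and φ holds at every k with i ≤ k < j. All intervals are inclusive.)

Need earliest j ≥ 2 with ((D ∧ ¬B) U[0,1] D), and ¬D at every k in [2,j-1].
  j=2: rhs fails.
  j=3: rhs fails.
  j=4: rhs fails.
  j=5: rhs fails.
  j=6: rhs holds; lhs holds on [2,5]. k = 4.

4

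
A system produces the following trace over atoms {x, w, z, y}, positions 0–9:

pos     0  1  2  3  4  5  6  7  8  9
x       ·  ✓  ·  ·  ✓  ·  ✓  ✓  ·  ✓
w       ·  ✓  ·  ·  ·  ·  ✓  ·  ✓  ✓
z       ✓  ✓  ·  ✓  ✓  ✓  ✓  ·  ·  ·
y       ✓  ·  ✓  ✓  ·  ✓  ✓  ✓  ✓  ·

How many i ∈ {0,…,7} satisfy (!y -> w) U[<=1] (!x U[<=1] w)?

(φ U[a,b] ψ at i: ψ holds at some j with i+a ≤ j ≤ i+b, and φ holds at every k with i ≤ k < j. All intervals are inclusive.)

5

Evaluate at each i in [0,7]:
  i=0: ✓ (rhs at j=0)
  i=1: ✓ (rhs at j=1)
  i=2: ✗ (no rhs in [2,3])
  i=3: ✗ (no rhs in [3,4])
  i=4: ✗ (lhs fails at k=4 before rhs at j=5)
  i=5: ✓ (rhs at j=5)
  i=6: ✓ (rhs at j=6)
  i=7: ✓ (rhs at j=8; lhs holds on [7,7])
Positions where it holds: {0, 1, 5, 6, 7} → 5.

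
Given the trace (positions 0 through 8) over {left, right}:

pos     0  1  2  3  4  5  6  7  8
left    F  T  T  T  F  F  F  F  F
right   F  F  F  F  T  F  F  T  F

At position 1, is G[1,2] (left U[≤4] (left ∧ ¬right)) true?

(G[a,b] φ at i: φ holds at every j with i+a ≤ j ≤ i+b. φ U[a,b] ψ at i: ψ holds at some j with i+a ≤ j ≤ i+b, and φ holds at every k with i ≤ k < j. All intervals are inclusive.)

Check (left U[≤4] (left ∧ ¬right)) at every j in [2,3]:
  j=2: holds
  j=3: holds
All positions satisfy it → formula holds.

Holds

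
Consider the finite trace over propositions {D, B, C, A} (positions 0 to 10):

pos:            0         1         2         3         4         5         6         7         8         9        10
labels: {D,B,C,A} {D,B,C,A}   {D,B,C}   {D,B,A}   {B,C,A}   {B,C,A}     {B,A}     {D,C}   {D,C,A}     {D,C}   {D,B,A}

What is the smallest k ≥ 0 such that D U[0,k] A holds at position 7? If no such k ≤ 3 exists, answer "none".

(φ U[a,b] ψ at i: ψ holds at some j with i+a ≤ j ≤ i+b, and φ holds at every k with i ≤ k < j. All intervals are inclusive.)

Need earliest j ≥ 7 with A, and D at every k in [7,j-1].
  j=7: rhs fails.
  j=8: rhs holds; lhs holds on [7,7]. k = 1.

1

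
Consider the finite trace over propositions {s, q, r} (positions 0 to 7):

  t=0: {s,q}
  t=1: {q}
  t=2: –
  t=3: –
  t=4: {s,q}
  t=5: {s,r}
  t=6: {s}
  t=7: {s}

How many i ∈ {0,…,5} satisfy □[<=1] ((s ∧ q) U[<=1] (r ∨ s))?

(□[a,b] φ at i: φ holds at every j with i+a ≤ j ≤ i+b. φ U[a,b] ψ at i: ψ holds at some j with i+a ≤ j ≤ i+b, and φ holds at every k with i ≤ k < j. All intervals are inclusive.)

Evaluate at each i in [0,5]:
  i=0: ✗ (fails at j=1)
  i=1: ✗ (fails at j=1)
  i=2: ✗ (fails at j=2)
  i=3: ✗ (fails at j=3)
  i=4: ✓ (all of [4,5])
  i=5: ✓ (all of [5,6])
Positions where it holds: {4, 5} → 2.

2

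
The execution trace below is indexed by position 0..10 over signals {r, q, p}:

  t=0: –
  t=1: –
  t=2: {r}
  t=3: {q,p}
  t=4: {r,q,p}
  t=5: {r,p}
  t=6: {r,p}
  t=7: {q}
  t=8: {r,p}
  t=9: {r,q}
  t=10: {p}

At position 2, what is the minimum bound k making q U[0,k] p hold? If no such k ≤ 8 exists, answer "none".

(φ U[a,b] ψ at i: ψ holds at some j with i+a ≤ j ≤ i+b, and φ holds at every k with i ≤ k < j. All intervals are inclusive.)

none

Need earliest j ≥ 2 with p, and q at every k in [2,j-1].
  j=2: rhs fails.
  j=3: rhs holds but lhs fails at k=2.
  j=4: rhs holds but lhs fails at k=2.
  j=5: rhs holds but lhs fails at k=2.
  j=6: rhs holds but lhs fails at k=2.
  j=7: rhs fails.
  j=8: rhs holds but lhs fails at k=2.
  j=9: rhs fails.
  j=10: rhs holds but lhs fails at k=2.
No witness within the range → none.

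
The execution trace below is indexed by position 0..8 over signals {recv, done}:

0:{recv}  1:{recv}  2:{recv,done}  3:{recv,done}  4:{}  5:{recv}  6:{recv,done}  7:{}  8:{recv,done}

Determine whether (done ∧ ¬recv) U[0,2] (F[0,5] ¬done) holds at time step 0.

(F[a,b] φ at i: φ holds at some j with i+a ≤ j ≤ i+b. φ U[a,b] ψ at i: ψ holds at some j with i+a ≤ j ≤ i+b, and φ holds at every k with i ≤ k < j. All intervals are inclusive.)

Holds

Need some j in [0,2] with F[0,5] ¬done, and (done ∧ ¬recv) at every k in [0,j-1].
  j=0: F[0,5] ¬done holds; no prefix to check → satisfied.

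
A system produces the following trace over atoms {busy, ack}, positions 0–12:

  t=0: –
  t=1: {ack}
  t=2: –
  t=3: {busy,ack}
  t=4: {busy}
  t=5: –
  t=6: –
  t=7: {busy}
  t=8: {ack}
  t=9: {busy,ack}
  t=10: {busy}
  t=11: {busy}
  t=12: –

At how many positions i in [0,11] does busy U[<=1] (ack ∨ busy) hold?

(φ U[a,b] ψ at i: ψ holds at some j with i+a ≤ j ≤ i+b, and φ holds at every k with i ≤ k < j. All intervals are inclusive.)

Evaluate at each i in [0,11]:
  i=0: ✗ (lhs fails at k=0 before rhs at j=1)
  i=1: ✓ (rhs at j=1)
  i=2: ✗ (lhs fails at k=2 before rhs at j=3)
  i=3: ✓ (rhs at j=3)
  i=4: ✓ (rhs at j=4)
  i=5: ✗ (no rhs in [5,6])
  i=6: ✗ (lhs fails at k=6 before rhs at j=7)
  i=7: ✓ (rhs at j=7)
  i=8: ✓ (rhs at j=8)
  i=9: ✓ (rhs at j=9)
  i=10: ✓ (rhs at j=10)
  i=11: ✓ (rhs at j=11)
Positions where it holds: {1, 3, 4, 7, 8, 9, 10, 11} → 8.

8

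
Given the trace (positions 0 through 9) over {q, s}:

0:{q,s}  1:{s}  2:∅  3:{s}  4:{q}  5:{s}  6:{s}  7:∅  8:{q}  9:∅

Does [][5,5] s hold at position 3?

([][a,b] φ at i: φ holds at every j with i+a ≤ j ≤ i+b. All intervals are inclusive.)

Check s at every j in [8,8]:
  j=8: false
Fails at j=8 → formula fails.

False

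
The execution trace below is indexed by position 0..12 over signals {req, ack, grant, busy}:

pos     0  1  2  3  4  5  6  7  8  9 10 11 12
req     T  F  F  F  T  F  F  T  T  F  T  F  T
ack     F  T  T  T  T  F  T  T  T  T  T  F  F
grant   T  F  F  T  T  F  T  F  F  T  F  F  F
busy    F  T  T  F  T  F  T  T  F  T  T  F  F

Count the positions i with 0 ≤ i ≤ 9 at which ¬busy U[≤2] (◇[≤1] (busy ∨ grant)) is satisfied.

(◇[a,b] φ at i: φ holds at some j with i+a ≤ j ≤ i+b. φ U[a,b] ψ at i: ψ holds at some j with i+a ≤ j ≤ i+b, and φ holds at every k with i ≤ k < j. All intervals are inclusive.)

10

Evaluate at each i in [0,9]:
  i=0: ✓ (rhs at j=0)
  i=1: ✓ (rhs at j=1)
  i=2: ✓ (rhs at j=2)
  i=3: ✓ (rhs at j=3)
  i=4: ✓ (rhs at j=4)
  i=5: ✓ (rhs at j=5)
  i=6: ✓ (rhs at j=6)
  i=7: ✓ (rhs at j=7)
  i=8: ✓ (rhs at j=8)
  i=9: ✓ (rhs at j=9)
Positions where it holds: {0, 1, 2, 3, 4, 5, 6, 7, 8, 9} → 10.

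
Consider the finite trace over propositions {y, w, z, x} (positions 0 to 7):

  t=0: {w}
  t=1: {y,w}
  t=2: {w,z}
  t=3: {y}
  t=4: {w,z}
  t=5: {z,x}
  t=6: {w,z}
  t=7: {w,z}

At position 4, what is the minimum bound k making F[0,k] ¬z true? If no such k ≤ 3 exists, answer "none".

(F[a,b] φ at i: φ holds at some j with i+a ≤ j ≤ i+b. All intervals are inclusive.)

Scan j = 4,5,… for ¬z:
  j=4: fails
  j=5: fails
  j=6: fails
  j=7: fails
No j in [4,7] satisfies it → none.

none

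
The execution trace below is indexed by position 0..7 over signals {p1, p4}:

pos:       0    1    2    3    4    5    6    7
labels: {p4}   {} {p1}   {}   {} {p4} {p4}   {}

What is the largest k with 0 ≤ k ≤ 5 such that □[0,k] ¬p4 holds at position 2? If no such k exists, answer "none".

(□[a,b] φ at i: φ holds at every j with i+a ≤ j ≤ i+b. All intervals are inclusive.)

2

¬p4 must hold from j=2 onward; find where it first fails.
  j=2: holds
  j=3: holds
  j=4: holds
  j=5: fails
Holds on [2,4], so largest k = 2.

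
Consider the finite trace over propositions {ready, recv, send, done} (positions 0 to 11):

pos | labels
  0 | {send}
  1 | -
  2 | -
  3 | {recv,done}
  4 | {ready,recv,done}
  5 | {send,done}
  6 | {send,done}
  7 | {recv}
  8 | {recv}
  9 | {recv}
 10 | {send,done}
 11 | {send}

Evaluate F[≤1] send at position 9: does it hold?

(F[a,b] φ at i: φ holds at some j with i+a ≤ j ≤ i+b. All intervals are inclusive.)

Check send at each j in [9,10]:
  j=9: false
  j=10: true
Found at j=10 → formula holds.

Yes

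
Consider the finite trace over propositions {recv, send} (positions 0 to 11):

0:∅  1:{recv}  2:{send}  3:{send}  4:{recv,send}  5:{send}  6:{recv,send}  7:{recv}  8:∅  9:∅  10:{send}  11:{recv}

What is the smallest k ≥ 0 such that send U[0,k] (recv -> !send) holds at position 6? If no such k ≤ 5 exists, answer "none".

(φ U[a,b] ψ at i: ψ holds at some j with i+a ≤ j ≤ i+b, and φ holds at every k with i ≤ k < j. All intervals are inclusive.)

1

Need earliest j ≥ 6 with (recv -> !send), and send at every k in [6,j-1].
  j=6: rhs fails.
  j=7: rhs holds; lhs holds on [6,6]. k = 1.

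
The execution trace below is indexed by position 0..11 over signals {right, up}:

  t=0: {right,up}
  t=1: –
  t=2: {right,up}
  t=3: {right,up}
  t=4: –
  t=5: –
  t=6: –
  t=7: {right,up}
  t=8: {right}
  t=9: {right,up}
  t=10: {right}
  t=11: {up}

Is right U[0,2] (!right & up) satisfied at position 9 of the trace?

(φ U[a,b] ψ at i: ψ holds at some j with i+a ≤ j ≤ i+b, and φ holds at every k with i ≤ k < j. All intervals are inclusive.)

Need some j in [9,11] with (!right & up), and right at every k in [9,j-1].
  j=9: (!right & up) false.
  j=10: (!right & up) false.
  j=11: (!right & up) holds; right holds at every k in [9,10] → satisfied.

True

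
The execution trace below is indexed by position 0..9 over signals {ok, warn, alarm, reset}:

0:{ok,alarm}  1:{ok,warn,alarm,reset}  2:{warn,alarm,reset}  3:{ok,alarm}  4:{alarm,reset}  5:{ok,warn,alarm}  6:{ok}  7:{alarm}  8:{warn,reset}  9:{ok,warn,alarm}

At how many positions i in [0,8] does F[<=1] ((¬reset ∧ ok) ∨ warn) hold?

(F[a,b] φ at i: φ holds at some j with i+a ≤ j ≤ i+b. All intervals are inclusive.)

Evaluate at each i in [0,8]:
  i=0: ✓ (witness j=0)
  i=1: ✓ (witness j=1)
  i=2: ✓ (witness j=2)
  i=3: ✓ (witness j=3)
  i=4: ✓ (witness j=5)
  i=5: ✓ (witness j=5)
  i=6: ✓ (witness j=6)
  i=7: ✓ (witness j=8)
  i=8: ✓ (witness j=8)
Positions where it holds: {0, 1, 2, 3, 4, 5, 6, 7, 8} → 9.

9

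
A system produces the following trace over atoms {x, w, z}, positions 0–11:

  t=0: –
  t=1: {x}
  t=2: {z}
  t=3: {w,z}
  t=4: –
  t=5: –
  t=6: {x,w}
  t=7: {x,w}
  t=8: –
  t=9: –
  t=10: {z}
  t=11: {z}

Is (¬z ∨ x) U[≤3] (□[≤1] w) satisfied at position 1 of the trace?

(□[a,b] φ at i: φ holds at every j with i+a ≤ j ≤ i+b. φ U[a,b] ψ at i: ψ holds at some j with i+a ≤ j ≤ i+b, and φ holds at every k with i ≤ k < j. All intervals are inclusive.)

Need some j in [1,4] with □[≤1] w, and (¬z ∨ x) at every k in [1,j-1].
  j=1: □[≤1] w — fails at 1.
  j=2: □[≤1] w — fails at 2.
  j=3: □[≤1] w — fails at 4.
  j=4: □[≤1] w — fails at 4.
No j in the window works → until fails.

Does not hold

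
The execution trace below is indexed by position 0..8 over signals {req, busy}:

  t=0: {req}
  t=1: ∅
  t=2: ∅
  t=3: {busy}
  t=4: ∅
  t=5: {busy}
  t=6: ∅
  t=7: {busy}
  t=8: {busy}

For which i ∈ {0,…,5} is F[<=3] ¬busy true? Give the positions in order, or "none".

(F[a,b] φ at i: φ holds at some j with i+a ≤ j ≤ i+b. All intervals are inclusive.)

0, 1, 2, 3, 4, 5

Evaluate at each i in [0,5]:
  i=0: ✓ (witness j=0)
  i=1: ✓ (witness j=1)
  i=2: ✓ (witness j=2)
  i=3: ✓ (witness j=4)
  i=4: ✓ (witness j=4)
  i=5: ✓ (witness j=6)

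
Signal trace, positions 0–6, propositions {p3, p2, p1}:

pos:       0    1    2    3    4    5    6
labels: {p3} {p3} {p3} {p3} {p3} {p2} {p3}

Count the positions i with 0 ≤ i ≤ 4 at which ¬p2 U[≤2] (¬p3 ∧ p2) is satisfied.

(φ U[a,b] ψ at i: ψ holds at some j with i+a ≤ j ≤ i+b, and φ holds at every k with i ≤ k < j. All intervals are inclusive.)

2

Evaluate at each i in [0,4]:
  i=0: ✗ (no rhs in [0,2])
  i=1: ✗ (no rhs in [1,3])
  i=2: ✗ (no rhs in [2,4])
  i=3: ✓ (rhs at j=5; lhs holds on [3,4])
  i=4: ✓ (rhs at j=5; lhs holds on [4,4])
Positions where it holds: {3, 4} → 2.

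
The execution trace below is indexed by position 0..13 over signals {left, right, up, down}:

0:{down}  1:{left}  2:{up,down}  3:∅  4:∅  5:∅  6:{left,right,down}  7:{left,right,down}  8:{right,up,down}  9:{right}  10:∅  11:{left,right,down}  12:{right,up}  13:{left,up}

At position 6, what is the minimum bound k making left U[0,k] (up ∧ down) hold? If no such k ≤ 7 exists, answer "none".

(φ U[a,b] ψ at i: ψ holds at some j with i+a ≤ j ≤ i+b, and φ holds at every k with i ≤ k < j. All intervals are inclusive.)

Need earliest j ≥ 6 with (up ∧ down), and left at every k in [6,j-1].
  j=6: rhs fails.
  j=7: rhs fails.
  j=8: rhs holds; lhs holds on [6,7]. k = 2.

2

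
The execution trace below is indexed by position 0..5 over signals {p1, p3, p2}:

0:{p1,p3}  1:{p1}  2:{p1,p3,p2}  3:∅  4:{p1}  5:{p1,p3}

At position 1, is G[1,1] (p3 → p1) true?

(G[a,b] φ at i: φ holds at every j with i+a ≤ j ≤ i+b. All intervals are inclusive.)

Check (p3 → p1) at every j in [2,2]:
  j=2: antecedent true; consequent true → ✓
All positions satisfy it → formula holds.

Holds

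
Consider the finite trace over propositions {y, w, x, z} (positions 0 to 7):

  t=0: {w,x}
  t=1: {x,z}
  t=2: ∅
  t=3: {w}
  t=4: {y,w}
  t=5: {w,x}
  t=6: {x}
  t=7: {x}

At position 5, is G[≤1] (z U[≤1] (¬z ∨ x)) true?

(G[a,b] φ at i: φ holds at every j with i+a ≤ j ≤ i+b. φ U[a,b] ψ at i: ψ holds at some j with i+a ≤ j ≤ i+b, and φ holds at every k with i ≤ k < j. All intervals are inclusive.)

True

Check (z U[≤1] (¬z ∨ x)) at every j in [5,6]:
  j=5: holds
  j=6: holds
All positions satisfy it → formula holds.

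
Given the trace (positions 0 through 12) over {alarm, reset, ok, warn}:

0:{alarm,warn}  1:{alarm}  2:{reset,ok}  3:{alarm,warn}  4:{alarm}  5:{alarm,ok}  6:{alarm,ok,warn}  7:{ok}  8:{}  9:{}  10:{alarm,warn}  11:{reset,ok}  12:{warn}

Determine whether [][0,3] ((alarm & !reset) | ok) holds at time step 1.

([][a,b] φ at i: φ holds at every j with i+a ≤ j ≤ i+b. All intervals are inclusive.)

Check ((alarm & !reset) | ok) at every j in [1,4]:
  j=1: true
  j=2: true
  j=3: true
  j=4: true
All positions satisfy it → formula holds.

Yes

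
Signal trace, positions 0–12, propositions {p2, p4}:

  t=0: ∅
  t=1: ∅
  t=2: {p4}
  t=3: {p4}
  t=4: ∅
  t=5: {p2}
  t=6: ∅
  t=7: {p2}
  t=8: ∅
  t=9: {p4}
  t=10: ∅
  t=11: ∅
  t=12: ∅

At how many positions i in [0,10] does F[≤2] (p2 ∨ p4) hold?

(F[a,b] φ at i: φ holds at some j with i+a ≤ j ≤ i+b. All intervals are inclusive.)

10

Evaluate at each i in [0,10]:
  i=0: ✓ (witness j=2)
  i=1: ✓ (witness j=2)
  i=2: ✓ (witness j=2)
  i=3: ✓ (witness j=3)
  i=4: ✓ (witness j=5)
  i=5: ✓ (witness j=5)
  i=6: ✓ (witness j=7)
  i=7: ✓ (witness j=7)
  i=8: ✓ (witness j=9)
  i=9: ✓ (witness j=9)
  i=10: ✗ (none in [10,12])
Positions where it holds: {0, 1, 2, 3, 4, 5, 6, 7, 8, 9} → 10.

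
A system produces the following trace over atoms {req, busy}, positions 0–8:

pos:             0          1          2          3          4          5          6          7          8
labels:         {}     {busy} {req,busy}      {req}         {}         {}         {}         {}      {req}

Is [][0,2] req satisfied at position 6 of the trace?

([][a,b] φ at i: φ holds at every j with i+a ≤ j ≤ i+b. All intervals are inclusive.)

Check req at every j in [6,8]:
  j=6: false
  j=7: false
  j=8: true
Fails at j=6 → formula fails.

Does not hold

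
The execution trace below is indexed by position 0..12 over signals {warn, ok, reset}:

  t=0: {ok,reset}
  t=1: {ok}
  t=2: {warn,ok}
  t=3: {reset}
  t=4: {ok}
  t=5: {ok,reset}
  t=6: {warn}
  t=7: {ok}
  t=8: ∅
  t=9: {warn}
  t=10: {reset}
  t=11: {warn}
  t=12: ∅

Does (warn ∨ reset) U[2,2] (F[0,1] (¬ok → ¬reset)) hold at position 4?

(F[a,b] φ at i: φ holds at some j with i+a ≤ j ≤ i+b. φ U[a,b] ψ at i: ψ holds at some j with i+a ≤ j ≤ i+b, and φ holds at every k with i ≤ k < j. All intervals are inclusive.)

Does not hold

Need some j in [6,6] with F[0,1] (¬ok → ¬reset), and (warn ∨ reset) at every k in [4,j-1].
  j=6: F[0,1] (¬ok → ¬reset) holds, but (warn ∨ reset) fails at k=4 → not this j.
No j in the window works → until fails.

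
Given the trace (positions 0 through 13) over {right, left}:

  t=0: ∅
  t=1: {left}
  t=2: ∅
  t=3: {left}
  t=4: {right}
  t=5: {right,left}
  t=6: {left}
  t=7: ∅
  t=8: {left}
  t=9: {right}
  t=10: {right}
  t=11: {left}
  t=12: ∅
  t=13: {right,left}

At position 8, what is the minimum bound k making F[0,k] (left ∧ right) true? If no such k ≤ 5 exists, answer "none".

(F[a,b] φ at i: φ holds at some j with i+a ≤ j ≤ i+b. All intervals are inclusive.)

Scan j = 8,9,… for (left ∧ right):
  j=8: fails
  j=9: fails
  j=10: fails
  j=11: fails
  j=12: fails
  j=13: holds
First hit at j=13, so smallest k = 13-8 = 5.

5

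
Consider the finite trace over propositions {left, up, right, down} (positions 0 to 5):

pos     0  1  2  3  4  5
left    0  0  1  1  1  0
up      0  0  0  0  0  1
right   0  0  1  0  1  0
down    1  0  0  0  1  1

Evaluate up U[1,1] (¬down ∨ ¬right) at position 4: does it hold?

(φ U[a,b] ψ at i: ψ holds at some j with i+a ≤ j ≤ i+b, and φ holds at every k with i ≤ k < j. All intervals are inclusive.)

Need some j in [5,5] with (¬down ∨ ¬right), and up at every k in [4,j-1].
  j=5: (¬down ∨ ¬right) holds, but up fails at k=4 → not this j.
No j in the window works → until fails.

False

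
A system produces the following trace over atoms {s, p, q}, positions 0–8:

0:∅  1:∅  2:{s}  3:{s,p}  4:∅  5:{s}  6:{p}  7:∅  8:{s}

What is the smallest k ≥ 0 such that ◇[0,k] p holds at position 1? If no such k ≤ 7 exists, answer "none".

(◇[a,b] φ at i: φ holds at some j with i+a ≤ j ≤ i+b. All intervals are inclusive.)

2

Scan j = 1,2,… for p:
  j=1: fails
  j=2: fails
  j=3: holds
First hit at j=3, so smallest k = 3-1 = 2.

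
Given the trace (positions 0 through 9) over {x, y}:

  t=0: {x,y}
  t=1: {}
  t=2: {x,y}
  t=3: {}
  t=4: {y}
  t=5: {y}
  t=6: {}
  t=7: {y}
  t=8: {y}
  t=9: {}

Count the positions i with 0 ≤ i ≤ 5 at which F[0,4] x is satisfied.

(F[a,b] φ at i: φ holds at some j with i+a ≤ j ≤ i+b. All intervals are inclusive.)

3

Evaluate at each i in [0,5]:
  i=0: ✓ (witness j=0)
  i=1: ✓ (witness j=2)
  i=2: ✓ (witness j=2)
  i=3: ✗ (none in [3,7])
  i=4: ✗ (none in [4,8])
  i=5: ✗ (none in [5,9])
Positions where it holds: {0, 1, 2} → 3.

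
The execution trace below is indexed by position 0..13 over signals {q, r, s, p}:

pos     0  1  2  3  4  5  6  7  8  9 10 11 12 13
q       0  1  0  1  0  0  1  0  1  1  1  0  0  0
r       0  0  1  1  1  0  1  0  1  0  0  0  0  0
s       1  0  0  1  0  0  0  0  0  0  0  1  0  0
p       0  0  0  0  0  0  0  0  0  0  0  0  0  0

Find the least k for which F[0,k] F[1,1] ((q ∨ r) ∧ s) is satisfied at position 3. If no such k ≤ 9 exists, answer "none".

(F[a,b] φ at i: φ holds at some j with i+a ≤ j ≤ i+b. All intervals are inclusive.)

none

Scan j = 3,4,… for F[1,1] ((q ∨ r) ∧ s):
  j=3: fails
  j=4: fails
  j=5: fails
  j=6: fails
  j=7: fails
  j=8: fails
  j=9: fails
  j=10: fails
  j=11: fails
  j=12: fails
No j in [3,12] satisfies it → none.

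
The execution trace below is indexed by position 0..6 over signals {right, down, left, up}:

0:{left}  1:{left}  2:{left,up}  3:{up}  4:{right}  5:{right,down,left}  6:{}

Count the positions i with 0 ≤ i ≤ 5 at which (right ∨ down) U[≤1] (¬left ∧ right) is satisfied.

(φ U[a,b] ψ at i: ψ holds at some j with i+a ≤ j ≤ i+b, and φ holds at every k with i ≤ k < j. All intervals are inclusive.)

Evaluate at each i in [0,5]:
  i=0: ✗ (no rhs in [0,1])
  i=1: ✗ (no rhs in [1,2])
  i=2: ✗ (no rhs in [2,3])
  i=3: ✗ (lhs fails at k=3 before rhs at j=4)
  i=4: ✓ (rhs at j=4)
  i=5: ✗ (no rhs in [5,6])
Positions where it holds: {4} → 1.

1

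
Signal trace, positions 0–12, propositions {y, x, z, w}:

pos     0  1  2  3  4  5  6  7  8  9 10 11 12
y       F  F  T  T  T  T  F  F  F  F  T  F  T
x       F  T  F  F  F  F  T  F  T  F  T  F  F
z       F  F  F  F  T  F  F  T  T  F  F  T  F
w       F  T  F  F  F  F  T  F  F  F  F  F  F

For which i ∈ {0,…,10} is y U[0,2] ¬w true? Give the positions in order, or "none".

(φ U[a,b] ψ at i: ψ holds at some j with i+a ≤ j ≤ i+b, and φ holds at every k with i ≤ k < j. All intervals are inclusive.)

0, 2, 3, 4, 5, 7, 8, 9, 10

Evaluate at each i in [0,10]:
  i=0: ✓ (rhs at j=0)
  i=1: ✗ (lhs fails at k=1 before rhs at j=2)
  i=2: ✓ (rhs at j=2)
  i=3: ✓ (rhs at j=3)
  i=4: ✓ (rhs at j=4)
  i=5: ✓ (rhs at j=5)
  i=6: ✗ (lhs fails at k=6 before rhs at j=7)
  i=7: ✓ (rhs at j=7)
  i=8: ✓ (rhs at j=8)
  i=9: ✓ (rhs at j=9)
  i=10: ✓ (rhs at j=10)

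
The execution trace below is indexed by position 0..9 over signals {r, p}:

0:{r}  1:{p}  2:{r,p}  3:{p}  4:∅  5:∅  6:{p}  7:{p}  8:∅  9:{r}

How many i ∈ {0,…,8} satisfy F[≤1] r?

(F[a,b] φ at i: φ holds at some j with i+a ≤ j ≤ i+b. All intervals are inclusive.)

4

Evaluate at each i in [0,8]:
  i=0: ✓ (witness j=0)
  i=1: ✓ (witness j=2)
  i=2: ✓ (witness j=2)
  i=3: ✗ (none in [3,4])
  i=4: ✗ (none in [4,5])
  i=5: ✗ (none in [5,6])
  i=6: ✗ (none in [6,7])
  i=7: ✗ (none in [7,8])
  i=8: ✓ (witness j=9)
Positions where it holds: {0, 1, 2, 8} → 4.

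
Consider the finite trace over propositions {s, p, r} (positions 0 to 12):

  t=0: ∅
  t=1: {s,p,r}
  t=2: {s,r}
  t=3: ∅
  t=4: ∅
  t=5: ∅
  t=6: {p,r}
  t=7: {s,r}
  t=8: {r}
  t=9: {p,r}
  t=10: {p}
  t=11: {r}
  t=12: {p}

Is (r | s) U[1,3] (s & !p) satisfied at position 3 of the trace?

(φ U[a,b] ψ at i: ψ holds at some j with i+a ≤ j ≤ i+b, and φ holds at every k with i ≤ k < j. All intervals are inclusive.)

Need some j in [4,6] with (s & !p), and (r | s) at every k in [3,j-1].
  j=4: (s & !p) false.
  j=5: (s & !p) false.
  j=6: (s & !p) false.
No j in the window works → until fails.

False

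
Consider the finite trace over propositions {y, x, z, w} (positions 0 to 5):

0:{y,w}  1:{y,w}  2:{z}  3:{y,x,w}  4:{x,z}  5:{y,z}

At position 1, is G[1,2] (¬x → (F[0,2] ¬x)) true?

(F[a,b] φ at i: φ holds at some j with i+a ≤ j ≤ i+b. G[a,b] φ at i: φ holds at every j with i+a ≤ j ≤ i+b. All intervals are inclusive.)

Check (¬x → (F[0,2] ¬x)) at every j in [2,3]:
  j=2: antecedent true; consequent holds (witness at 2) → ✓
  j=3: antecedent false → ✓
All positions satisfy it → formula holds.

Holds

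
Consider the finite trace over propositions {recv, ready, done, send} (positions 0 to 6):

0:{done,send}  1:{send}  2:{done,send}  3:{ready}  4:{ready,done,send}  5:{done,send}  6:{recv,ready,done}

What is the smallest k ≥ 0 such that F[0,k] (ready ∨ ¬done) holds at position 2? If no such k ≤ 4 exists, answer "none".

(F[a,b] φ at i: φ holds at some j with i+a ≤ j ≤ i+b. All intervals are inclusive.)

1

Scan j = 2,3,… for (ready ∨ ¬done):
  j=2: fails
  j=3: holds
First hit at j=3, so smallest k = 3-2 = 1.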